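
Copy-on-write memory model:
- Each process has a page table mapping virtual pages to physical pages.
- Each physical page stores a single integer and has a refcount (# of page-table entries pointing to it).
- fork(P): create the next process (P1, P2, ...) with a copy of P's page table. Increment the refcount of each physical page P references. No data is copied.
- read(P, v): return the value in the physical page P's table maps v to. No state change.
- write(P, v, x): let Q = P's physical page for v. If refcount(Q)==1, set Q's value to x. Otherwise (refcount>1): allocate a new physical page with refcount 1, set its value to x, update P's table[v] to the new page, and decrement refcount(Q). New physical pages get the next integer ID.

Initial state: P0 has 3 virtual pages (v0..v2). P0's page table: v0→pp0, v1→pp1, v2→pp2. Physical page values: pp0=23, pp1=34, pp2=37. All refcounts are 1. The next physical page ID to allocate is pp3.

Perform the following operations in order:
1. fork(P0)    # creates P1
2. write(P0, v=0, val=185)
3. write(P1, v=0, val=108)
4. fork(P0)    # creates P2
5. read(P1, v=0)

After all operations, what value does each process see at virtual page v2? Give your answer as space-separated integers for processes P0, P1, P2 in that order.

Op 1: fork(P0) -> P1. 3 ppages; refcounts: pp0:2 pp1:2 pp2:2
Op 2: write(P0, v0, 185). refcount(pp0)=2>1 -> COPY to pp3. 4 ppages; refcounts: pp0:1 pp1:2 pp2:2 pp3:1
Op 3: write(P1, v0, 108). refcount(pp0)=1 -> write in place. 4 ppages; refcounts: pp0:1 pp1:2 pp2:2 pp3:1
Op 4: fork(P0) -> P2. 4 ppages; refcounts: pp0:1 pp1:3 pp2:3 pp3:2
Op 5: read(P1, v0) -> 108. No state change.
P0: v2 -> pp2 = 37
P1: v2 -> pp2 = 37
P2: v2 -> pp2 = 37

Answer: 37 37 37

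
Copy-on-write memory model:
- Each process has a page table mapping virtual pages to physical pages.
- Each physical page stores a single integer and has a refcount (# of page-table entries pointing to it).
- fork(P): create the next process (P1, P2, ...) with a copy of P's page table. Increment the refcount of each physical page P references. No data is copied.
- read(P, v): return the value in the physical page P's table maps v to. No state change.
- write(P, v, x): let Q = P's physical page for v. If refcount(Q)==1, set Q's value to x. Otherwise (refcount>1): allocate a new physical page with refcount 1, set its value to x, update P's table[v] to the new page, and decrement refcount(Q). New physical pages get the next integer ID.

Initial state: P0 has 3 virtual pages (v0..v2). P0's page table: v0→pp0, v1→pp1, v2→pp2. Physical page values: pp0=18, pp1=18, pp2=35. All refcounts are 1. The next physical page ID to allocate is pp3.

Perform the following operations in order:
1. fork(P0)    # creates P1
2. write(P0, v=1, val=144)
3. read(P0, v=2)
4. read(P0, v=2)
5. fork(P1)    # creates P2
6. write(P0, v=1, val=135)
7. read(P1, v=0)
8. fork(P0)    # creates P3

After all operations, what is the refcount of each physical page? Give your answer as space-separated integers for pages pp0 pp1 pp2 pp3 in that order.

Op 1: fork(P0) -> P1. 3 ppages; refcounts: pp0:2 pp1:2 pp2:2
Op 2: write(P0, v1, 144). refcount(pp1)=2>1 -> COPY to pp3. 4 ppages; refcounts: pp0:2 pp1:1 pp2:2 pp3:1
Op 3: read(P0, v2) -> 35. No state change.
Op 4: read(P0, v2) -> 35. No state change.
Op 5: fork(P1) -> P2. 4 ppages; refcounts: pp0:3 pp1:2 pp2:3 pp3:1
Op 6: write(P0, v1, 135). refcount(pp3)=1 -> write in place. 4 ppages; refcounts: pp0:3 pp1:2 pp2:3 pp3:1
Op 7: read(P1, v0) -> 18. No state change.
Op 8: fork(P0) -> P3. 4 ppages; refcounts: pp0:4 pp1:2 pp2:4 pp3:2

Answer: 4 2 4 2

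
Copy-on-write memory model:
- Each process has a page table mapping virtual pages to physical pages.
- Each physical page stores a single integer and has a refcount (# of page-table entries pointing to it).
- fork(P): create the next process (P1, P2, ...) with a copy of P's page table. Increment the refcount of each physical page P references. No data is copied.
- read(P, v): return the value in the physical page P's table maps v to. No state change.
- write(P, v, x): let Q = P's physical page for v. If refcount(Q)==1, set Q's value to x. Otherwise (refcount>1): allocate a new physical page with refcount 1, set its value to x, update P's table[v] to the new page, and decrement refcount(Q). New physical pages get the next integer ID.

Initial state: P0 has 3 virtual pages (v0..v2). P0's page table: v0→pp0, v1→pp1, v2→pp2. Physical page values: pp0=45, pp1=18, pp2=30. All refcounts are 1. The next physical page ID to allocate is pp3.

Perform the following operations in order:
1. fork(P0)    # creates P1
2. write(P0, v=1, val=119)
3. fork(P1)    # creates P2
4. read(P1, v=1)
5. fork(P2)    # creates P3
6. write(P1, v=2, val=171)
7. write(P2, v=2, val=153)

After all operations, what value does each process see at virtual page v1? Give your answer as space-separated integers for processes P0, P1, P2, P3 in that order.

Op 1: fork(P0) -> P1. 3 ppages; refcounts: pp0:2 pp1:2 pp2:2
Op 2: write(P0, v1, 119). refcount(pp1)=2>1 -> COPY to pp3. 4 ppages; refcounts: pp0:2 pp1:1 pp2:2 pp3:1
Op 3: fork(P1) -> P2. 4 ppages; refcounts: pp0:3 pp1:2 pp2:3 pp3:1
Op 4: read(P1, v1) -> 18. No state change.
Op 5: fork(P2) -> P3. 4 ppages; refcounts: pp0:4 pp1:3 pp2:4 pp3:1
Op 6: write(P1, v2, 171). refcount(pp2)=4>1 -> COPY to pp4. 5 ppages; refcounts: pp0:4 pp1:3 pp2:3 pp3:1 pp4:1
Op 7: write(P2, v2, 153). refcount(pp2)=3>1 -> COPY to pp5. 6 ppages; refcounts: pp0:4 pp1:3 pp2:2 pp3:1 pp4:1 pp5:1
P0: v1 -> pp3 = 119
P1: v1 -> pp1 = 18
P2: v1 -> pp1 = 18
P3: v1 -> pp1 = 18

Answer: 119 18 18 18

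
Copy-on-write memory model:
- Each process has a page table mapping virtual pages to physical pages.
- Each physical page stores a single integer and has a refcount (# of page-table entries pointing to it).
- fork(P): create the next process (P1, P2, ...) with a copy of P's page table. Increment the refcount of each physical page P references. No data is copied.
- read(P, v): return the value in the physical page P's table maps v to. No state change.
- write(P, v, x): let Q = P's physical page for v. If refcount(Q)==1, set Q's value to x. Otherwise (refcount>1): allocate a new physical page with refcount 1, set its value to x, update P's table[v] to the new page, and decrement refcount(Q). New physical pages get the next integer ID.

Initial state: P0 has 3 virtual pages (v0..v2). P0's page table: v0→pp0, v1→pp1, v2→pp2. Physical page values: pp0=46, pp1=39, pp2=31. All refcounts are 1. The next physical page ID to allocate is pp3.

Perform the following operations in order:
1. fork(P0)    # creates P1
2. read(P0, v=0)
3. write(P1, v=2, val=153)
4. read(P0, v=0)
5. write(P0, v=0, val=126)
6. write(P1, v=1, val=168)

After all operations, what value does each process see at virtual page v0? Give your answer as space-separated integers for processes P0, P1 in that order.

Answer: 126 46

Derivation:
Op 1: fork(P0) -> P1. 3 ppages; refcounts: pp0:2 pp1:2 pp2:2
Op 2: read(P0, v0) -> 46. No state change.
Op 3: write(P1, v2, 153). refcount(pp2)=2>1 -> COPY to pp3. 4 ppages; refcounts: pp0:2 pp1:2 pp2:1 pp3:1
Op 4: read(P0, v0) -> 46. No state change.
Op 5: write(P0, v0, 126). refcount(pp0)=2>1 -> COPY to pp4. 5 ppages; refcounts: pp0:1 pp1:2 pp2:1 pp3:1 pp4:1
Op 6: write(P1, v1, 168). refcount(pp1)=2>1 -> COPY to pp5. 6 ppages; refcounts: pp0:1 pp1:1 pp2:1 pp3:1 pp4:1 pp5:1
P0: v0 -> pp4 = 126
P1: v0 -> pp0 = 46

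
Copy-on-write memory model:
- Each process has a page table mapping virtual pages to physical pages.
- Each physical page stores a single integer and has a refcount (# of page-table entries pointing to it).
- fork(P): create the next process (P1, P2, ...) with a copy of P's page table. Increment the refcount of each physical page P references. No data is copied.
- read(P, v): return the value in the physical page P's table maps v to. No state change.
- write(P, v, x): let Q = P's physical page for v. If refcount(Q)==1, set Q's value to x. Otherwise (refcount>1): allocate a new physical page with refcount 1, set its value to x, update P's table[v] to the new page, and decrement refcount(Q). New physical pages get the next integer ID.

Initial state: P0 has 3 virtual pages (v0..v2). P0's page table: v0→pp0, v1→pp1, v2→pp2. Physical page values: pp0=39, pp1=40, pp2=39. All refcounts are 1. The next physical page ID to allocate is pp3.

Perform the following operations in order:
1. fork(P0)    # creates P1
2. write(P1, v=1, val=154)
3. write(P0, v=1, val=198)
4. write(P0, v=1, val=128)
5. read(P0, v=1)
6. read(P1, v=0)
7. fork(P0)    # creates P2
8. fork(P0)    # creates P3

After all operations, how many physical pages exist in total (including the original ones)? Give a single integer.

Op 1: fork(P0) -> P1. 3 ppages; refcounts: pp0:2 pp1:2 pp2:2
Op 2: write(P1, v1, 154). refcount(pp1)=2>1 -> COPY to pp3. 4 ppages; refcounts: pp0:2 pp1:1 pp2:2 pp3:1
Op 3: write(P0, v1, 198). refcount(pp1)=1 -> write in place. 4 ppages; refcounts: pp0:2 pp1:1 pp2:2 pp3:1
Op 4: write(P0, v1, 128). refcount(pp1)=1 -> write in place. 4 ppages; refcounts: pp0:2 pp1:1 pp2:2 pp3:1
Op 5: read(P0, v1) -> 128. No state change.
Op 6: read(P1, v0) -> 39. No state change.
Op 7: fork(P0) -> P2. 4 ppages; refcounts: pp0:3 pp1:2 pp2:3 pp3:1
Op 8: fork(P0) -> P3. 4 ppages; refcounts: pp0:4 pp1:3 pp2:4 pp3:1

Answer: 4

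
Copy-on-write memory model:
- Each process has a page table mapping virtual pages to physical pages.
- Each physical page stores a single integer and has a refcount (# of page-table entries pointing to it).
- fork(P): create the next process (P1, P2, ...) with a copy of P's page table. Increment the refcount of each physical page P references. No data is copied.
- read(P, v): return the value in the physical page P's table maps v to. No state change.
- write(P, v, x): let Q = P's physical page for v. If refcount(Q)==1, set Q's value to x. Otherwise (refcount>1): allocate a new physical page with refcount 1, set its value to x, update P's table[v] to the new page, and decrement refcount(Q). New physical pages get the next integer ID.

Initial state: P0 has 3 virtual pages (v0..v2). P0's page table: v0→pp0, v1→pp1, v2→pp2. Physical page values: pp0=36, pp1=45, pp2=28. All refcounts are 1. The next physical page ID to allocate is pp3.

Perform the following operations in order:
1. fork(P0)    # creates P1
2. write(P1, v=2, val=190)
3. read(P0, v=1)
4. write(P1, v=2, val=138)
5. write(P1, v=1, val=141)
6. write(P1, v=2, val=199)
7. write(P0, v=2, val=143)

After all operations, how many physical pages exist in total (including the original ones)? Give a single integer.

Answer: 5

Derivation:
Op 1: fork(P0) -> P1. 3 ppages; refcounts: pp0:2 pp1:2 pp2:2
Op 2: write(P1, v2, 190). refcount(pp2)=2>1 -> COPY to pp3. 4 ppages; refcounts: pp0:2 pp1:2 pp2:1 pp3:1
Op 3: read(P0, v1) -> 45. No state change.
Op 4: write(P1, v2, 138). refcount(pp3)=1 -> write in place. 4 ppages; refcounts: pp0:2 pp1:2 pp2:1 pp3:1
Op 5: write(P1, v1, 141). refcount(pp1)=2>1 -> COPY to pp4. 5 ppages; refcounts: pp0:2 pp1:1 pp2:1 pp3:1 pp4:1
Op 6: write(P1, v2, 199). refcount(pp3)=1 -> write in place. 5 ppages; refcounts: pp0:2 pp1:1 pp2:1 pp3:1 pp4:1
Op 7: write(P0, v2, 143). refcount(pp2)=1 -> write in place. 5 ppages; refcounts: pp0:2 pp1:1 pp2:1 pp3:1 pp4:1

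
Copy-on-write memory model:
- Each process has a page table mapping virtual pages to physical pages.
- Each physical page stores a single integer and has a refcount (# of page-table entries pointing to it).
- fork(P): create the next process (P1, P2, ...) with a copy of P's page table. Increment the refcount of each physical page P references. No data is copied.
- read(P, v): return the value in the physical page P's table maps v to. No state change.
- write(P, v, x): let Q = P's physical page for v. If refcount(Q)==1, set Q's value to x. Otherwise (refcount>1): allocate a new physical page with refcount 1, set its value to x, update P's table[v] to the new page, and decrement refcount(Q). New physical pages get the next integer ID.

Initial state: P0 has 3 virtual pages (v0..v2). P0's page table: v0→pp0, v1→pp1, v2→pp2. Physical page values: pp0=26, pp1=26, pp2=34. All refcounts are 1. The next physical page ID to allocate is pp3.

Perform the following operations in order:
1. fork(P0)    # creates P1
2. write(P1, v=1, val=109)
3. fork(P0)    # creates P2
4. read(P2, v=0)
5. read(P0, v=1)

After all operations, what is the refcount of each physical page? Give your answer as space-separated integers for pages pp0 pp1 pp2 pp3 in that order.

Answer: 3 2 3 1

Derivation:
Op 1: fork(P0) -> P1. 3 ppages; refcounts: pp0:2 pp1:2 pp2:2
Op 2: write(P1, v1, 109). refcount(pp1)=2>1 -> COPY to pp3. 4 ppages; refcounts: pp0:2 pp1:1 pp2:2 pp3:1
Op 3: fork(P0) -> P2. 4 ppages; refcounts: pp0:3 pp1:2 pp2:3 pp3:1
Op 4: read(P2, v0) -> 26. No state change.
Op 5: read(P0, v1) -> 26. No state change.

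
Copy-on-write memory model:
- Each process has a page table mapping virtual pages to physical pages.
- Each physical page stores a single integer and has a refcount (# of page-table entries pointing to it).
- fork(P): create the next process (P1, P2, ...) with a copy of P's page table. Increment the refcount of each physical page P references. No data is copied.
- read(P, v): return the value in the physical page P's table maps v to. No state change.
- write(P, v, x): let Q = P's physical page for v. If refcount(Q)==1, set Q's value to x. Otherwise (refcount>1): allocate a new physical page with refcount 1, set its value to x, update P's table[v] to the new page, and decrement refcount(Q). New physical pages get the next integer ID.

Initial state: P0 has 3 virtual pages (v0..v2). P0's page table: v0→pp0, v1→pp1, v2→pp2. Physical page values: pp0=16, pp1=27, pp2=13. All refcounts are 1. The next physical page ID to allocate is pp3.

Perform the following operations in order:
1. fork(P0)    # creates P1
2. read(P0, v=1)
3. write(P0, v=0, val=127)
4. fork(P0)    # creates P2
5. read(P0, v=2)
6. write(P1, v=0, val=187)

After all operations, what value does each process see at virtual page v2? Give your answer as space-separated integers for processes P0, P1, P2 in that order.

Op 1: fork(P0) -> P1. 3 ppages; refcounts: pp0:2 pp1:2 pp2:2
Op 2: read(P0, v1) -> 27. No state change.
Op 3: write(P0, v0, 127). refcount(pp0)=2>1 -> COPY to pp3. 4 ppages; refcounts: pp0:1 pp1:2 pp2:2 pp3:1
Op 4: fork(P0) -> P2. 4 ppages; refcounts: pp0:1 pp1:3 pp2:3 pp3:2
Op 5: read(P0, v2) -> 13. No state change.
Op 6: write(P1, v0, 187). refcount(pp0)=1 -> write in place. 4 ppages; refcounts: pp0:1 pp1:3 pp2:3 pp3:2
P0: v2 -> pp2 = 13
P1: v2 -> pp2 = 13
P2: v2 -> pp2 = 13

Answer: 13 13 13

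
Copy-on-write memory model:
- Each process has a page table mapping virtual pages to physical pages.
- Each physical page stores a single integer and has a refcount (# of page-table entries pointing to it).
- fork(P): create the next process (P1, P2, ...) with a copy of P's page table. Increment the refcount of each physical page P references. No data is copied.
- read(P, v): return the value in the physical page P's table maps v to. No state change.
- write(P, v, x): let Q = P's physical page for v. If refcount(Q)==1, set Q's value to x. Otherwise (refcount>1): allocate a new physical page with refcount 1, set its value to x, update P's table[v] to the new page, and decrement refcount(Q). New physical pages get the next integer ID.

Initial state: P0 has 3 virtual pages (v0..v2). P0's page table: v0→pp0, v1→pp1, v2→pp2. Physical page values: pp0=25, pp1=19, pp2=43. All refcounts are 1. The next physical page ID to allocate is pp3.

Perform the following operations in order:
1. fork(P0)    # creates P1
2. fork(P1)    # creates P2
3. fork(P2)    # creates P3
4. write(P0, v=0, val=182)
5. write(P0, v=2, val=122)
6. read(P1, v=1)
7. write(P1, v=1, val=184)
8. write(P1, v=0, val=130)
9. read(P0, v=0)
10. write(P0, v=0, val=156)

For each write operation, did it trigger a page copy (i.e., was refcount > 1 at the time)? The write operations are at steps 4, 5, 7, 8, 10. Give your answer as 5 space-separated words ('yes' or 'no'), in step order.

Op 1: fork(P0) -> P1. 3 ppages; refcounts: pp0:2 pp1:2 pp2:2
Op 2: fork(P1) -> P2. 3 ppages; refcounts: pp0:3 pp1:3 pp2:3
Op 3: fork(P2) -> P3. 3 ppages; refcounts: pp0:4 pp1:4 pp2:4
Op 4: write(P0, v0, 182). refcount(pp0)=4>1 -> COPY to pp3. 4 ppages; refcounts: pp0:3 pp1:4 pp2:4 pp3:1
Op 5: write(P0, v2, 122). refcount(pp2)=4>1 -> COPY to pp4. 5 ppages; refcounts: pp0:3 pp1:4 pp2:3 pp3:1 pp4:1
Op 6: read(P1, v1) -> 19. No state change.
Op 7: write(P1, v1, 184). refcount(pp1)=4>1 -> COPY to pp5. 6 ppages; refcounts: pp0:3 pp1:3 pp2:3 pp3:1 pp4:1 pp5:1
Op 8: write(P1, v0, 130). refcount(pp0)=3>1 -> COPY to pp6. 7 ppages; refcounts: pp0:2 pp1:3 pp2:3 pp3:1 pp4:1 pp5:1 pp6:1
Op 9: read(P0, v0) -> 182. No state change.
Op 10: write(P0, v0, 156). refcount(pp3)=1 -> write in place. 7 ppages; refcounts: pp0:2 pp1:3 pp2:3 pp3:1 pp4:1 pp5:1 pp6:1

yes yes yes yes no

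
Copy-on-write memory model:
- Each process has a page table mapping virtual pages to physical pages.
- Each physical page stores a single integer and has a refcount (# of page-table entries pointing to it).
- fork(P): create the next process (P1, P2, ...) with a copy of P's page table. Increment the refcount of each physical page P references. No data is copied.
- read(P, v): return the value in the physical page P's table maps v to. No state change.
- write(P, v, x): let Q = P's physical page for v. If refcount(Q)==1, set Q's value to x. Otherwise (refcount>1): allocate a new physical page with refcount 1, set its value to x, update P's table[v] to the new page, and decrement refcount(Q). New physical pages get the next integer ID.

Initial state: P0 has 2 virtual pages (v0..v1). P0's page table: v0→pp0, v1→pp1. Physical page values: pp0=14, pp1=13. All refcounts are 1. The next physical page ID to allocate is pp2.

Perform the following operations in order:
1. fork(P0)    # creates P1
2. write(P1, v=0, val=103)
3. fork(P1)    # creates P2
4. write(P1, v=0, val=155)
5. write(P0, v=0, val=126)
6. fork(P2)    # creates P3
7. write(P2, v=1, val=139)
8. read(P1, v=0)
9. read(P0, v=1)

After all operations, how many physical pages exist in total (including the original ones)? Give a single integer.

Answer: 5

Derivation:
Op 1: fork(P0) -> P1. 2 ppages; refcounts: pp0:2 pp1:2
Op 2: write(P1, v0, 103). refcount(pp0)=2>1 -> COPY to pp2. 3 ppages; refcounts: pp0:1 pp1:2 pp2:1
Op 3: fork(P1) -> P2. 3 ppages; refcounts: pp0:1 pp1:3 pp2:2
Op 4: write(P1, v0, 155). refcount(pp2)=2>1 -> COPY to pp3. 4 ppages; refcounts: pp0:1 pp1:3 pp2:1 pp3:1
Op 5: write(P0, v0, 126). refcount(pp0)=1 -> write in place. 4 ppages; refcounts: pp0:1 pp1:3 pp2:1 pp3:1
Op 6: fork(P2) -> P3. 4 ppages; refcounts: pp0:1 pp1:4 pp2:2 pp3:1
Op 7: write(P2, v1, 139). refcount(pp1)=4>1 -> COPY to pp4. 5 ppages; refcounts: pp0:1 pp1:3 pp2:2 pp3:1 pp4:1
Op 8: read(P1, v0) -> 155. No state change.
Op 9: read(P0, v1) -> 13. No state change.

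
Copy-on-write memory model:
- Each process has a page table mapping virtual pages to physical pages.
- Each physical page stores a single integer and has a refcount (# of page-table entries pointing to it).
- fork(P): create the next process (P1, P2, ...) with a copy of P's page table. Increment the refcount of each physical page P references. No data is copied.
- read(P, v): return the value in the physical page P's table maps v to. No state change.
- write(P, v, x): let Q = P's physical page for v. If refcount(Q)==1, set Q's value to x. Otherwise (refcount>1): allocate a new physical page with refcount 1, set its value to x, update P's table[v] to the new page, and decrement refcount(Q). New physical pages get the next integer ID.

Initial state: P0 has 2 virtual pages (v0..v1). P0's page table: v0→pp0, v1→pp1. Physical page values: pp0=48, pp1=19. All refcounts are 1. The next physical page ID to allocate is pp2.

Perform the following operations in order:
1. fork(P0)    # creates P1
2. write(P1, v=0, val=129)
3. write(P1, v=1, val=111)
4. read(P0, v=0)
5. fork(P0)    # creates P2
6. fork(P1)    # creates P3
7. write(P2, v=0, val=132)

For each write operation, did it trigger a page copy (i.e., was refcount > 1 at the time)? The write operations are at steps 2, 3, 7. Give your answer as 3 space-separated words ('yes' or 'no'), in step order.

Op 1: fork(P0) -> P1. 2 ppages; refcounts: pp0:2 pp1:2
Op 2: write(P1, v0, 129). refcount(pp0)=2>1 -> COPY to pp2. 3 ppages; refcounts: pp0:1 pp1:2 pp2:1
Op 3: write(P1, v1, 111). refcount(pp1)=2>1 -> COPY to pp3. 4 ppages; refcounts: pp0:1 pp1:1 pp2:1 pp3:1
Op 4: read(P0, v0) -> 48. No state change.
Op 5: fork(P0) -> P2. 4 ppages; refcounts: pp0:2 pp1:2 pp2:1 pp3:1
Op 6: fork(P1) -> P3. 4 ppages; refcounts: pp0:2 pp1:2 pp2:2 pp3:2
Op 7: write(P2, v0, 132). refcount(pp0)=2>1 -> COPY to pp4. 5 ppages; refcounts: pp0:1 pp1:2 pp2:2 pp3:2 pp4:1

yes yes yes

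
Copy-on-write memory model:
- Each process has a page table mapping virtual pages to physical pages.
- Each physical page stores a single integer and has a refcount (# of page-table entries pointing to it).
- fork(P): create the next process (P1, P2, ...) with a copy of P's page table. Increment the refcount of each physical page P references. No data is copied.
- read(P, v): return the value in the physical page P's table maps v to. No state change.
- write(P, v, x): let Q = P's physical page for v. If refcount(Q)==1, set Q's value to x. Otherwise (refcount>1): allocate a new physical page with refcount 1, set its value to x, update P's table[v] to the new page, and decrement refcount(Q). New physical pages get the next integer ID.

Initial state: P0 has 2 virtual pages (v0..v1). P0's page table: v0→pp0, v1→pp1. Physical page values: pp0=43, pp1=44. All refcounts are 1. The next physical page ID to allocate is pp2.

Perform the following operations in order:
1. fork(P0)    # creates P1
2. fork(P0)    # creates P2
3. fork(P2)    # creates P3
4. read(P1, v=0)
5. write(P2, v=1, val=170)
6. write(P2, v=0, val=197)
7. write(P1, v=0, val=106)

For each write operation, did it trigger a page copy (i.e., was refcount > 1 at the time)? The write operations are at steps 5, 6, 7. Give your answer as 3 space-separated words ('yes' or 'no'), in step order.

Op 1: fork(P0) -> P1. 2 ppages; refcounts: pp0:2 pp1:2
Op 2: fork(P0) -> P2. 2 ppages; refcounts: pp0:3 pp1:3
Op 3: fork(P2) -> P3. 2 ppages; refcounts: pp0:4 pp1:4
Op 4: read(P1, v0) -> 43. No state change.
Op 5: write(P2, v1, 170). refcount(pp1)=4>1 -> COPY to pp2. 3 ppages; refcounts: pp0:4 pp1:3 pp2:1
Op 6: write(P2, v0, 197). refcount(pp0)=4>1 -> COPY to pp3. 4 ppages; refcounts: pp0:3 pp1:3 pp2:1 pp3:1
Op 7: write(P1, v0, 106). refcount(pp0)=3>1 -> COPY to pp4. 5 ppages; refcounts: pp0:2 pp1:3 pp2:1 pp3:1 pp4:1

yes yes yes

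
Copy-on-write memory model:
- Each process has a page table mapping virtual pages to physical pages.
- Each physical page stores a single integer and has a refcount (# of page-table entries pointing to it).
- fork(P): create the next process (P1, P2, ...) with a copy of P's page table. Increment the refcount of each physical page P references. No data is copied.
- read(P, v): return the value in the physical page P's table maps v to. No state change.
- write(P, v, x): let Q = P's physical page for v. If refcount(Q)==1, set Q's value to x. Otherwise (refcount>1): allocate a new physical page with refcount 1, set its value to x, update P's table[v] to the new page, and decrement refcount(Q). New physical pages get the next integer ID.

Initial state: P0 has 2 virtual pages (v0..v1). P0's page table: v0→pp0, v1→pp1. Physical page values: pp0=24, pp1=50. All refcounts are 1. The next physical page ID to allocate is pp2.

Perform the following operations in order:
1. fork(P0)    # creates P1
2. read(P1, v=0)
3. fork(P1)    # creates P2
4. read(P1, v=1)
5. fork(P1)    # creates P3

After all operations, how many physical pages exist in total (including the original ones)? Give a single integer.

Answer: 2

Derivation:
Op 1: fork(P0) -> P1. 2 ppages; refcounts: pp0:2 pp1:2
Op 2: read(P1, v0) -> 24. No state change.
Op 3: fork(P1) -> P2. 2 ppages; refcounts: pp0:3 pp1:3
Op 4: read(P1, v1) -> 50. No state change.
Op 5: fork(P1) -> P3. 2 ppages; refcounts: pp0:4 pp1:4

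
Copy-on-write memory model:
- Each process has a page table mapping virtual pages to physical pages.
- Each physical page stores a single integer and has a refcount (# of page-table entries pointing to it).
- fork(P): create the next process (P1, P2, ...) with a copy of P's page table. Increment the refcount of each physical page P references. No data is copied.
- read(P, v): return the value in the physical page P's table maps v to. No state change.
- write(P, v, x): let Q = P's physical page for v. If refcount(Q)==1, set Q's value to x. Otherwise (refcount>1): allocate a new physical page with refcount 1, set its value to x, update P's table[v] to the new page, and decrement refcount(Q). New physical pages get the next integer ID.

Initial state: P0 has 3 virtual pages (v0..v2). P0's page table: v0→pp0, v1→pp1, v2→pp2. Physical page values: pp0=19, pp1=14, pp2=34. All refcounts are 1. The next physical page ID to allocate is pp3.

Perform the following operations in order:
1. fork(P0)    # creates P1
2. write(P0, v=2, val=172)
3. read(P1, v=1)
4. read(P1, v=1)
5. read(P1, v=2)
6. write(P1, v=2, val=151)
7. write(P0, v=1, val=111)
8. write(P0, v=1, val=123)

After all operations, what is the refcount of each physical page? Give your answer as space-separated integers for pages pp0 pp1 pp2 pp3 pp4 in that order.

Answer: 2 1 1 1 1

Derivation:
Op 1: fork(P0) -> P1. 3 ppages; refcounts: pp0:2 pp1:2 pp2:2
Op 2: write(P0, v2, 172). refcount(pp2)=2>1 -> COPY to pp3. 4 ppages; refcounts: pp0:2 pp1:2 pp2:1 pp3:1
Op 3: read(P1, v1) -> 14. No state change.
Op 4: read(P1, v1) -> 14. No state change.
Op 5: read(P1, v2) -> 34. No state change.
Op 6: write(P1, v2, 151). refcount(pp2)=1 -> write in place. 4 ppages; refcounts: pp0:2 pp1:2 pp2:1 pp3:1
Op 7: write(P0, v1, 111). refcount(pp1)=2>1 -> COPY to pp4. 5 ppages; refcounts: pp0:2 pp1:1 pp2:1 pp3:1 pp4:1
Op 8: write(P0, v1, 123). refcount(pp4)=1 -> write in place. 5 ppages; refcounts: pp0:2 pp1:1 pp2:1 pp3:1 pp4:1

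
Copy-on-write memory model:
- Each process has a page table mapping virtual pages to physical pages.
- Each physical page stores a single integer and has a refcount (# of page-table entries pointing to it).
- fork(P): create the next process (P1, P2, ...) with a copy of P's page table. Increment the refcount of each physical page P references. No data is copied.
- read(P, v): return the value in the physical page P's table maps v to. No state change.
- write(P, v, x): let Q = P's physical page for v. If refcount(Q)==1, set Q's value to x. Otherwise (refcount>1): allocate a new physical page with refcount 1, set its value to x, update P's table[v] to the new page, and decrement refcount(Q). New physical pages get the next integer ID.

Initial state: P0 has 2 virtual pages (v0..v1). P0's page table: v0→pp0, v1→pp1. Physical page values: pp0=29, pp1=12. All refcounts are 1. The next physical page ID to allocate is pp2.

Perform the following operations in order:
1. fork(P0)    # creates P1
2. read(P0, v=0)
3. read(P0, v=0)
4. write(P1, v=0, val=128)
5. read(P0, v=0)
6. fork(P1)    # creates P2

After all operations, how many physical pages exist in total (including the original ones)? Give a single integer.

Answer: 3

Derivation:
Op 1: fork(P0) -> P1. 2 ppages; refcounts: pp0:2 pp1:2
Op 2: read(P0, v0) -> 29. No state change.
Op 3: read(P0, v0) -> 29. No state change.
Op 4: write(P1, v0, 128). refcount(pp0)=2>1 -> COPY to pp2. 3 ppages; refcounts: pp0:1 pp1:2 pp2:1
Op 5: read(P0, v0) -> 29. No state change.
Op 6: fork(P1) -> P2. 3 ppages; refcounts: pp0:1 pp1:3 pp2:2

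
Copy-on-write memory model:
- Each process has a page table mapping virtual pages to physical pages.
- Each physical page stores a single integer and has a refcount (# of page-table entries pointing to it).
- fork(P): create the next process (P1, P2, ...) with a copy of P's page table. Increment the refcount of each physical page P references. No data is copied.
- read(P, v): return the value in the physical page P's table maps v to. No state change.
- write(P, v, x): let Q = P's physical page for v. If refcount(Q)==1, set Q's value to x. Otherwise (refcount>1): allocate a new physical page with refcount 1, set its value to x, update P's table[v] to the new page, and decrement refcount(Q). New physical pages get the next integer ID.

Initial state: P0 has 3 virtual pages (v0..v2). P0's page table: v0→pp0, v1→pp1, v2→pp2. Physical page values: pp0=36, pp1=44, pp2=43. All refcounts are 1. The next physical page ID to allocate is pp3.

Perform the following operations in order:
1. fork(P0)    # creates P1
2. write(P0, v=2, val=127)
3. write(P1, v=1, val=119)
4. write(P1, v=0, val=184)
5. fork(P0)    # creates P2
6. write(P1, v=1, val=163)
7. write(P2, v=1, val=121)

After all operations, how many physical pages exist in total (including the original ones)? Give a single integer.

Op 1: fork(P0) -> P1. 3 ppages; refcounts: pp0:2 pp1:2 pp2:2
Op 2: write(P0, v2, 127). refcount(pp2)=2>1 -> COPY to pp3. 4 ppages; refcounts: pp0:2 pp1:2 pp2:1 pp3:1
Op 3: write(P1, v1, 119). refcount(pp1)=2>1 -> COPY to pp4. 5 ppages; refcounts: pp0:2 pp1:1 pp2:1 pp3:1 pp4:1
Op 4: write(P1, v0, 184). refcount(pp0)=2>1 -> COPY to pp5. 6 ppages; refcounts: pp0:1 pp1:1 pp2:1 pp3:1 pp4:1 pp5:1
Op 5: fork(P0) -> P2. 6 ppages; refcounts: pp0:2 pp1:2 pp2:1 pp3:2 pp4:1 pp5:1
Op 6: write(P1, v1, 163). refcount(pp4)=1 -> write in place. 6 ppages; refcounts: pp0:2 pp1:2 pp2:1 pp3:2 pp4:1 pp5:1
Op 7: write(P2, v1, 121). refcount(pp1)=2>1 -> COPY to pp6. 7 ppages; refcounts: pp0:2 pp1:1 pp2:1 pp3:2 pp4:1 pp5:1 pp6:1

Answer: 7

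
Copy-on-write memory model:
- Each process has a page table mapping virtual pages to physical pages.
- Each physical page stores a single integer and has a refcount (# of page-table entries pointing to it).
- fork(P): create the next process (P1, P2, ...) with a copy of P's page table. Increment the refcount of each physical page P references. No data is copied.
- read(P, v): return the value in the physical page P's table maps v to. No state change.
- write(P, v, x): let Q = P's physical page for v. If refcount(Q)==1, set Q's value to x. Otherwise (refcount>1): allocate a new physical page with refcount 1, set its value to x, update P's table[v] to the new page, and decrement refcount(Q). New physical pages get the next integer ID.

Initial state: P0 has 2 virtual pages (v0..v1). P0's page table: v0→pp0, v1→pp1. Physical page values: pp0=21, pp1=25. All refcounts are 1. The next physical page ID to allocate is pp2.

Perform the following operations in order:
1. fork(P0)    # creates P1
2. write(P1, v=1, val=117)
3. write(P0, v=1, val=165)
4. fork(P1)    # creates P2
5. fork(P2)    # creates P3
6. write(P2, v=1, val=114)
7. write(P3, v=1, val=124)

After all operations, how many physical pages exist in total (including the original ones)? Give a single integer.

Answer: 5

Derivation:
Op 1: fork(P0) -> P1. 2 ppages; refcounts: pp0:2 pp1:2
Op 2: write(P1, v1, 117). refcount(pp1)=2>1 -> COPY to pp2. 3 ppages; refcounts: pp0:2 pp1:1 pp2:1
Op 3: write(P0, v1, 165). refcount(pp1)=1 -> write in place. 3 ppages; refcounts: pp0:2 pp1:1 pp2:1
Op 4: fork(P1) -> P2. 3 ppages; refcounts: pp0:3 pp1:1 pp2:2
Op 5: fork(P2) -> P3. 3 ppages; refcounts: pp0:4 pp1:1 pp2:3
Op 6: write(P2, v1, 114). refcount(pp2)=3>1 -> COPY to pp3. 4 ppages; refcounts: pp0:4 pp1:1 pp2:2 pp3:1
Op 7: write(P3, v1, 124). refcount(pp2)=2>1 -> COPY to pp4. 5 ppages; refcounts: pp0:4 pp1:1 pp2:1 pp3:1 pp4:1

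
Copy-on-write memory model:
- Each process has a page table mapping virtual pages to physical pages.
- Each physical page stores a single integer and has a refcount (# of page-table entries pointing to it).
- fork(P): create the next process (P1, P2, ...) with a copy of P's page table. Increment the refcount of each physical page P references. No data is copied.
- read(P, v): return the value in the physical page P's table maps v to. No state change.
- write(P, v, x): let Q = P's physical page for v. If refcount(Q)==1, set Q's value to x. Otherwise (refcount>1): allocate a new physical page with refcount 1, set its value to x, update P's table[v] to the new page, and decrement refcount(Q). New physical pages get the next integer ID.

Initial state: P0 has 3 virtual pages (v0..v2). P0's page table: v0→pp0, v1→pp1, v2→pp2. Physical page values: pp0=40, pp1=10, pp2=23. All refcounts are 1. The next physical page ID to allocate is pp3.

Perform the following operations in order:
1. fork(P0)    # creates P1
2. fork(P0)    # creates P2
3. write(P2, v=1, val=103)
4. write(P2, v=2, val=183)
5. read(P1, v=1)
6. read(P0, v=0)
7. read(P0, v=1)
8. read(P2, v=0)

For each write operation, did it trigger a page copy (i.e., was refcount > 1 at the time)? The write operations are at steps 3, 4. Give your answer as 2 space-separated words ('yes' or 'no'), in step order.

Op 1: fork(P0) -> P1. 3 ppages; refcounts: pp0:2 pp1:2 pp2:2
Op 2: fork(P0) -> P2. 3 ppages; refcounts: pp0:3 pp1:3 pp2:3
Op 3: write(P2, v1, 103). refcount(pp1)=3>1 -> COPY to pp3. 4 ppages; refcounts: pp0:3 pp1:2 pp2:3 pp3:1
Op 4: write(P2, v2, 183). refcount(pp2)=3>1 -> COPY to pp4. 5 ppages; refcounts: pp0:3 pp1:2 pp2:2 pp3:1 pp4:1
Op 5: read(P1, v1) -> 10. No state change.
Op 6: read(P0, v0) -> 40. No state change.
Op 7: read(P0, v1) -> 10. No state change.
Op 8: read(P2, v0) -> 40. No state change.

yes yes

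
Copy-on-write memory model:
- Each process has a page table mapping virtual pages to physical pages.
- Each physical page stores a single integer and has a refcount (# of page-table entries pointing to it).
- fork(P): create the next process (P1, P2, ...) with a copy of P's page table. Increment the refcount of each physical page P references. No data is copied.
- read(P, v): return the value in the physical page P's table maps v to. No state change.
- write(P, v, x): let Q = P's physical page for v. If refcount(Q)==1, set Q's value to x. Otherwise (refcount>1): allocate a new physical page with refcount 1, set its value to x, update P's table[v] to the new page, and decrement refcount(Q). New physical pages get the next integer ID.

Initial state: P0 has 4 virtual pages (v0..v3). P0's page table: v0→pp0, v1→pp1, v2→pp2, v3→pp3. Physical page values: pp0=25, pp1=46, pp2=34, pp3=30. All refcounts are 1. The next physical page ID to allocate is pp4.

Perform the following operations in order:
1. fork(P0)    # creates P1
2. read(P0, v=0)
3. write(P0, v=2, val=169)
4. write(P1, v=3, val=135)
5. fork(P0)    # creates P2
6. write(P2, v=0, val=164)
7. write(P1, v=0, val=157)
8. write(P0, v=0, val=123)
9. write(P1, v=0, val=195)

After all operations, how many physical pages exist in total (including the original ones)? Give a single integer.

Op 1: fork(P0) -> P1. 4 ppages; refcounts: pp0:2 pp1:2 pp2:2 pp3:2
Op 2: read(P0, v0) -> 25. No state change.
Op 3: write(P0, v2, 169). refcount(pp2)=2>1 -> COPY to pp4. 5 ppages; refcounts: pp0:2 pp1:2 pp2:1 pp3:2 pp4:1
Op 4: write(P1, v3, 135). refcount(pp3)=2>1 -> COPY to pp5. 6 ppages; refcounts: pp0:2 pp1:2 pp2:1 pp3:1 pp4:1 pp5:1
Op 5: fork(P0) -> P2. 6 ppages; refcounts: pp0:3 pp1:3 pp2:1 pp3:2 pp4:2 pp5:1
Op 6: write(P2, v0, 164). refcount(pp0)=3>1 -> COPY to pp6. 7 ppages; refcounts: pp0:2 pp1:3 pp2:1 pp3:2 pp4:2 pp5:1 pp6:1
Op 7: write(P1, v0, 157). refcount(pp0)=2>1 -> COPY to pp7. 8 ppages; refcounts: pp0:1 pp1:3 pp2:1 pp3:2 pp4:2 pp5:1 pp6:1 pp7:1
Op 8: write(P0, v0, 123). refcount(pp0)=1 -> write in place. 8 ppages; refcounts: pp0:1 pp1:3 pp2:1 pp3:2 pp4:2 pp5:1 pp6:1 pp7:1
Op 9: write(P1, v0, 195). refcount(pp7)=1 -> write in place. 8 ppages; refcounts: pp0:1 pp1:3 pp2:1 pp3:2 pp4:2 pp5:1 pp6:1 pp7:1

Answer: 8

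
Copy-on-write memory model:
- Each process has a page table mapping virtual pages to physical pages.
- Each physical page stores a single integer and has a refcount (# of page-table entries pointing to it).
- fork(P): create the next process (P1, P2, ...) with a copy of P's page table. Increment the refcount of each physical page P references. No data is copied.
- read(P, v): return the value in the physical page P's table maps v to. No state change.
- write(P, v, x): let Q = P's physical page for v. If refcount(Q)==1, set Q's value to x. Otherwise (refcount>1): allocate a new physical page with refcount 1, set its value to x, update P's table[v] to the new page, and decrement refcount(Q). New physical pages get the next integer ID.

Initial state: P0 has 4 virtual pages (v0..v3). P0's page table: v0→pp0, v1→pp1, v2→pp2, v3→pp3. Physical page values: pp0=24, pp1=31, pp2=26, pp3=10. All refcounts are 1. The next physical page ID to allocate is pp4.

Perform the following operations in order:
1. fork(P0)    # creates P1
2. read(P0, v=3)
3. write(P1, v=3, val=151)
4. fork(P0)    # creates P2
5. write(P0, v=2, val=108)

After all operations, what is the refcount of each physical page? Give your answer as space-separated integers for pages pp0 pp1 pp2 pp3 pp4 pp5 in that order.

Op 1: fork(P0) -> P1. 4 ppages; refcounts: pp0:2 pp1:2 pp2:2 pp3:2
Op 2: read(P0, v3) -> 10. No state change.
Op 3: write(P1, v3, 151). refcount(pp3)=2>1 -> COPY to pp4. 5 ppages; refcounts: pp0:2 pp1:2 pp2:2 pp3:1 pp4:1
Op 4: fork(P0) -> P2. 5 ppages; refcounts: pp0:3 pp1:3 pp2:3 pp3:2 pp4:1
Op 5: write(P0, v2, 108). refcount(pp2)=3>1 -> COPY to pp5. 6 ppages; refcounts: pp0:3 pp1:3 pp2:2 pp3:2 pp4:1 pp5:1

Answer: 3 3 2 2 1 1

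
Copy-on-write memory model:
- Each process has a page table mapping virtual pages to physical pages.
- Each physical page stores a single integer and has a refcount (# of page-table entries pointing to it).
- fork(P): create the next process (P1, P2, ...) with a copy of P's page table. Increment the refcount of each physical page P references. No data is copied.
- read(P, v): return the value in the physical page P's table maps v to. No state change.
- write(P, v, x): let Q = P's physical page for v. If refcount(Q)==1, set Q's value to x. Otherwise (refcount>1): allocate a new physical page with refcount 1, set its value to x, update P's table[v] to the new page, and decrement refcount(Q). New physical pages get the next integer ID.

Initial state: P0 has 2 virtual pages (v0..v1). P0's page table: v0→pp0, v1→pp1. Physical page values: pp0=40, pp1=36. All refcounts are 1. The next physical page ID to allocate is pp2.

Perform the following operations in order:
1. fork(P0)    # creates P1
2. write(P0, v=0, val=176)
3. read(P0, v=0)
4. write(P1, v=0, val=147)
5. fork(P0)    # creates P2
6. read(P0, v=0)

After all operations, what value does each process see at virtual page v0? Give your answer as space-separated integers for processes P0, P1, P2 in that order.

Op 1: fork(P0) -> P1. 2 ppages; refcounts: pp0:2 pp1:2
Op 2: write(P0, v0, 176). refcount(pp0)=2>1 -> COPY to pp2. 3 ppages; refcounts: pp0:1 pp1:2 pp2:1
Op 3: read(P0, v0) -> 176. No state change.
Op 4: write(P1, v0, 147). refcount(pp0)=1 -> write in place. 3 ppages; refcounts: pp0:1 pp1:2 pp2:1
Op 5: fork(P0) -> P2. 3 ppages; refcounts: pp0:1 pp1:3 pp2:2
Op 6: read(P0, v0) -> 176. No state change.
P0: v0 -> pp2 = 176
P1: v0 -> pp0 = 147
P2: v0 -> pp2 = 176

Answer: 176 147 176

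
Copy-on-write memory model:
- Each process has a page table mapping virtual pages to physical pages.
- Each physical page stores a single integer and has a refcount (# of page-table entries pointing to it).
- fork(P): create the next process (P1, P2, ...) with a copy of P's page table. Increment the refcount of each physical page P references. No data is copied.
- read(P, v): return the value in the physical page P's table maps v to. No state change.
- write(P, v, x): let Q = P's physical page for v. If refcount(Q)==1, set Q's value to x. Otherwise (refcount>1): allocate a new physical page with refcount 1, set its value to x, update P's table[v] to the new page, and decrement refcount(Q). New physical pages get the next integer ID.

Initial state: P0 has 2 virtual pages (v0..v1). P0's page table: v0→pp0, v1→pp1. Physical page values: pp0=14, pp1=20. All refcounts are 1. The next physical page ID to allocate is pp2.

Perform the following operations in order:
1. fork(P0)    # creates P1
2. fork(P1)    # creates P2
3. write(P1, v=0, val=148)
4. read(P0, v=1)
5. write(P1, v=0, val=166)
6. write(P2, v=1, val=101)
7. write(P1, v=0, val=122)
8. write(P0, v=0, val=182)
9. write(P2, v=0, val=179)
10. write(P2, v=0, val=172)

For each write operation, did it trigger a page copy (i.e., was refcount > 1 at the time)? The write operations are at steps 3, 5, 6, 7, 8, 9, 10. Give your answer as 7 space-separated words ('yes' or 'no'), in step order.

Op 1: fork(P0) -> P1. 2 ppages; refcounts: pp0:2 pp1:2
Op 2: fork(P1) -> P2. 2 ppages; refcounts: pp0:3 pp1:3
Op 3: write(P1, v0, 148). refcount(pp0)=3>1 -> COPY to pp2. 3 ppages; refcounts: pp0:2 pp1:3 pp2:1
Op 4: read(P0, v1) -> 20. No state change.
Op 5: write(P1, v0, 166). refcount(pp2)=1 -> write in place. 3 ppages; refcounts: pp0:2 pp1:3 pp2:1
Op 6: write(P2, v1, 101). refcount(pp1)=3>1 -> COPY to pp3. 4 ppages; refcounts: pp0:2 pp1:2 pp2:1 pp3:1
Op 7: write(P1, v0, 122). refcount(pp2)=1 -> write in place. 4 ppages; refcounts: pp0:2 pp1:2 pp2:1 pp3:1
Op 8: write(P0, v0, 182). refcount(pp0)=2>1 -> COPY to pp4. 5 ppages; refcounts: pp0:1 pp1:2 pp2:1 pp3:1 pp4:1
Op 9: write(P2, v0, 179). refcount(pp0)=1 -> write in place. 5 ppages; refcounts: pp0:1 pp1:2 pp2:1 pp3:1 pp4:1
Op 10: write(P2, v0, 172). refcount(pp0)=1 -> write in place. 5 ppages; refcounts: pp0:1 pp1:2 pp2:1 pp3:1 pp4:1

yes no yes no yes no no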